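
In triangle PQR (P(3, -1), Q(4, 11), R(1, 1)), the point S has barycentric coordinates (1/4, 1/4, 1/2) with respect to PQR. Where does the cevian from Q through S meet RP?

Line QS meets RP where the Q-coordinate vanishes; zeroing S's Q-weight and renormalizing leaves R, P-weights 1/2 : 1/4 → (2/3, 1/3).
So T = (2/3)·R + (1/3)·P = (5/3, 1/3).

(5/3, 1/3)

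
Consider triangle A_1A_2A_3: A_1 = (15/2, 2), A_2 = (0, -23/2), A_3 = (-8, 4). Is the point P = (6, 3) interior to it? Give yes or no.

Barycentric coordinates of P: (836/897, -50/897, 37/299).
The three coordinates are positive, negative, positive; a point is interior exactly when all three are positive.

no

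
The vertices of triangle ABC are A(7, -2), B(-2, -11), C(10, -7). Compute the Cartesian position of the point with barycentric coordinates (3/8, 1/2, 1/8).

P = (3/8)·A + (1/2)·B + (1/8)·C.
x-coordinate: (3/8)·7 + (1/2)·(-2) + (1/8)·10 = 23/8.
y-coordinate: (3/8)·(-2) + (1/2)·(-11) + (1/8)·(-7) = -57/8.

(23/8, -57/8)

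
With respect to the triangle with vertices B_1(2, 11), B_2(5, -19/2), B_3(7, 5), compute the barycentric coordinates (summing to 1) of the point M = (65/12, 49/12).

(1/4, 1/6, 7/12)

Signed area of the reference triangle: [B_1B_2B_3] = ½·(2·(-19/2−5) + 5·(5−11) + 7·(11−(-19/2))) = ½·(-29 − 30 + 287/2) = 169/4.
[MB_2B_3] = ½·((65/12)·(-19/2−5) + 5·(5−(49/12)) + 7·(49/12−(-19/2))) = ½·(-1885/24 + 55/12 + 1141/12) = 169/16, so the B_1-coordinate is (169/16)/(169/4) = 1/4.
[B_1MB_3] = ½·(2·(49/12−5) + (65/12)·(5−11) + 7·(11−(49/12))) = ½·(-11/6 − 65/2 + 581/12) = 169/24, so the B_2-coordinate is 1/6.
[B_1B_2M] = ½·(2·(-19/2−(49/12)) + 5·(49/12−11) + (65/12)·(11−(-19/2))) = ½·(-163/6 − 415/12 + 2665/24) = 1183/48, so the B_3-coordinate is 7/12.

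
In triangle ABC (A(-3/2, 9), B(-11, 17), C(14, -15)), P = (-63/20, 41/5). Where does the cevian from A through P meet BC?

(-27/7, 55/7)

Barycentric coordinates of P with respect to ABC: (3/10, 1/2, 1/5).
On side BC the A-coordinate is zero; dropping P's A-weight 3/10 and renormalizing the remaining 1/2 : 1/5 gives weights 5/7, 2/7 on B, C.
Q = (5/7)·(-11, 17) + (2/7)·(14, -15) = (-27/7, 55/7).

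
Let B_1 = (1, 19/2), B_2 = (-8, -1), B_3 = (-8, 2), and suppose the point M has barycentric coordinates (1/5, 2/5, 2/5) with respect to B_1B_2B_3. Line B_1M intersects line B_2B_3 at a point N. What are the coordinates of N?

Line B_1M meets B_2B_3 where the B_1-coordinate vanishes; zeroing M's B_1-weight and renormalizing leaves B_2, B_3-weights 2/5 : 2/5 → (1/2, 1/2).
So N = (1/2)·B_2 + (1/2)·B_3 = (-8, 1/2).

(-8, 1/2)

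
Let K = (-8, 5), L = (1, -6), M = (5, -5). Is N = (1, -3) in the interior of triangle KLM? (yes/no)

Barycentric coordinates of N: (12/53, 14/53, 27/53).
The three coordinates are positive, positive, positive; a point is interior exactly when all three are positive.

yes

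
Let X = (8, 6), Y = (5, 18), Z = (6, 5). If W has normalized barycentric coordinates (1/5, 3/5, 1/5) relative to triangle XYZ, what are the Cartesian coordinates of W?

W = (1/5)·X + (3/5)·Y + (1/5)·Z.
x-coordinate: (1/5)·8 + (3/5)·5 + (1/5)·6 = 29/5.
y-coordinate: (1/5)·6 + (3/5)·18 + (1/5)·5 = 13.

(29/5, 13)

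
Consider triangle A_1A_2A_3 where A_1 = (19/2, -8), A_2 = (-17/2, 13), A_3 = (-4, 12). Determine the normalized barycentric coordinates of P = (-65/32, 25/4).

(5/16, 1/2, 3/16)

Signed area of the reference triangle: [A_1A_2A_3] = ½·((19/2)·(13−12) + (-17/2)·(12−(-8)) + (-4)·(-8−13)) = ½·(19/2 − 170 + 84) = -153/4.
[PA_2A_3] = ½·((-65/32)·(13−12) + (-17/2)·(12−(25/4)) + (-4)·(25/4−13)) = ½·(-65/32 − 391/8 + 27) = -765/64, so the A_1-coordinate is (-765/64)/(-153/4) = 5/16.
[A_1PA_3] = ½·((19/2)·(25/4−12) + (-65/32)·(12−(-8)) + (-4)·(-8−(25/4))) = ½·(-437/8 − 325/8 + 57) = -153/8, so the A_2-coordinate is 1/2.
[A_1A_2P] = ½·((19/2)·(13−(25/4)) + (-17/2)·(25/4−(-8)) + (-65/32)·(-8−13)) = ½·(513/8 − 969/8 + 1365/32) = -459/64, so the A_3-coordinate is 3/16.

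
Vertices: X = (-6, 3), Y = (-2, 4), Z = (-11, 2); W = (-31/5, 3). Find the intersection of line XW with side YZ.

(-13/2, 3)

Barycentric coordinates of W with respect to XYZ: (3/5, 1/5, 1/5).
On side YZ the X-coordinate is zero; dropping W's X-weight 3/5 and renormalizing the remaining 1/5 : 1/5 gives weights 1/2, 1/2 on Y, Z.
V = (1/2)·(-2, 4) + (1/2)·(-11, 2) = (-13/2, 3).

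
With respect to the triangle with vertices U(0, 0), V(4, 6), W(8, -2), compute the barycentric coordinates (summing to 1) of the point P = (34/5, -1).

Signed area of the reference triangle: [UVW] = ½·(0·(6−(-2)) + 4·(-2−0) + 8·(0−6)) = ½·(0 − 8 − 48) = -28.
[PVW] = ½·((34/5)·(6−(-2)) + 4·(-2−(-1)) + 8·(-1−6)) = ½·(272/5 − 4 − 56) = -14/5, so the U-coordinate is (-14/5)/(-28) = 1/10.
[UPW] = ½·(0·(-1−(-2)) + (34/5)·(-2−0) + 8·(0−(-1))) = ½·(0 − 68/5 + 8) = -14/5, so the V-coordinate is 1/10.
[UVP] = ½·(0·(6−(-1)) + 4·(-1−0) + (34/5)·(0−6)) = ½·(0 − 4 − 204/5) = -112/5, so the W-coordinate is 4/5.

(1/10, 1/10, 4/5)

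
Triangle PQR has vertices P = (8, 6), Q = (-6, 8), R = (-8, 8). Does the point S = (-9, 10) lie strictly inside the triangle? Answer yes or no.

no

Barycentric coordinates of S: (-1, 15/2, -11/2).
The three coordinates are negative, positive, negative; a point is interior exactly when all three are positive.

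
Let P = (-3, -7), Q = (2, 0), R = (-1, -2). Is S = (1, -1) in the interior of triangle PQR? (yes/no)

yes

Barycentric coordinates of S: (1/11, 8/11, 2/11).
The three coordinates are positive, positive, positive; a point is interior exactly when all three are positive.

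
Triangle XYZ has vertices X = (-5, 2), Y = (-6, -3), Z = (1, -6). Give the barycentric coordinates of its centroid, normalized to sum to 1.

The centroid is the average of the vertices, so each weight is 1/3.

(1/3, 1/3, 1/3)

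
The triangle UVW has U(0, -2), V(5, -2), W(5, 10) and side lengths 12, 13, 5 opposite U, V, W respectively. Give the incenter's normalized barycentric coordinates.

The incenter has barycentric coordinates proportional to the opposite side lengths: (12 : 13 : 5).
Normalizing by 12+13+5 = 30 gives (2/5, 13/30, 1/6).

(2/5, 13/30, 1/6)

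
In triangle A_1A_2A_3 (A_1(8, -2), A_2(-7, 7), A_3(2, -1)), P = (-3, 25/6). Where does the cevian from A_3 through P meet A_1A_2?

(-4, 26/5)

Barycentric coordinates of P with respect to A_1A_2A_3: (1/6, 2/3, 1/6).
On side A_1A_2 the A_3-coordinate is zero; dropping P's A_3-weight 1/6 and renormalizing the remaining 1/6 : 2/3 gives weights 1/5, 4/5 on A_1, A_2.
Q = (1/5)·(8, -2) + (4/5)·(-7, 7) = (-4, 26/5).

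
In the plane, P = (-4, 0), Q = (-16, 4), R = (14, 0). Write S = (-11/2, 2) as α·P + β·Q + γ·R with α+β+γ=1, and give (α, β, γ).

Signed area of the reference triangle: [PQR] = ½·((-4)·(4−0) + (-16)·(0−0) + 14·(0−4)) = ½·(-16 + 0 − 56) = -36.
[SQR] = ½·((-11/2)·(4−0) + (-16)·(0−2) + 14·(2−4)) = ½·(-22 + 32 − 28) = -9, so the P-coordinate is (-9)/(-36) = 1/4.
[PSR] = ½·((-4)·(2−0) + (-11/2)·(0−0) + 14·(0−2)) = ½·(-8 + 0 − 28) = -18, so the Q-coordinate is 1/2.
[PQS] = ½·((-4)·(4−2) + (-16)·(2−0) + (-11/2)·(0−4)) = ½·(-8 − 32 + 22) = -9, so the R-coordinate is 1/4.

(1/4, 1/2, 1/4)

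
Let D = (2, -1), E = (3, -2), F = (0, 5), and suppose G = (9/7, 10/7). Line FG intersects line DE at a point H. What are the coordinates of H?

(9/4, -5/4)

Barycentric coordinates of G with respect to DEF: (3/7, 1/7, 3/7).
On side DE the F-coordinate is zero; dropping G's F-weight 3/7 and renormalizing the remaining 3/7 : 1/7 gives weights 3/4, 1/4 on D, E.
H = (3/4)·(2, -1) + (1/4)·(3, -2) = (9/4, -5/4).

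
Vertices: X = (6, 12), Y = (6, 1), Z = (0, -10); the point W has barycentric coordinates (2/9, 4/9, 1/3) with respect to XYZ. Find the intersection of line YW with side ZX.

Line YW meets ZX where the Y-coordinate vanishes; zeroing W's Y-weight and renormalizing leaves Z, X-weights 1/3 : 2/9 → (3/5, 2/5).
So V = (3/5)·Z + (2/5)·X = (12/5, -6/5).

(12/5, -6/5)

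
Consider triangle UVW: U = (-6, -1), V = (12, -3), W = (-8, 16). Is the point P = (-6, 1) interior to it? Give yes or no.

yes

Barycentric coordinates of P: (131/151, 2/151, 18/151).
The three coordinates are positive, positive, positive; a point is interior exactly when all three are positive.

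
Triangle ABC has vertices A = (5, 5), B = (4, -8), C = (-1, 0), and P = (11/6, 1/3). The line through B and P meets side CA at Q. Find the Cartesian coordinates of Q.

(7/5, 2)

Barycentric coordinates of P with respect to ABC: (1/3, 1/6, 1/2).
On side CA the B-coordinate is zero; dropping P's B-weight 1/6 and renormalizing the remaining 1/2 : 1/3 gives weights 3/5, 2/5 on C, A.
Q = (3/5)·(-1, 0) + (2/5)·(5, 5) = (7/5, 2).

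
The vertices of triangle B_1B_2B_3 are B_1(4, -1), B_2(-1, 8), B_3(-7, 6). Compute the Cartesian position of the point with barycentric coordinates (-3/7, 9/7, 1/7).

M = (-3/7)·B_1 + (9/7)·B_2 + (1/7)·B_3.
x-coordinate: (-3/7)·4 + (9/7)·(-1) + (1/7)·(-7) = -4.
y-coordinate: (-3/7)·(-1) + (9/7)·8 + (1/7)·6 = 81/7.

(-4, 81/7)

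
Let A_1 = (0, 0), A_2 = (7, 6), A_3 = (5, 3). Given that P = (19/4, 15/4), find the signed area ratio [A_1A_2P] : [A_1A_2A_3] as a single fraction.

[A_1A_2A_3] = ½·(0·(6−3) + 7·(3−0) + 5·(0−6)) = ½·(0 + 21 − 30) = -9/2.
[A_1A_2P] = ½·(0·(6−(15/4)) + 7·(15/4−0) + (19/4)·(0−6)) = ½·(0 + 105/4 − 57/2) = -9/8, so the ratio is (-9/8)/(-9/2) = 1/4.

1/4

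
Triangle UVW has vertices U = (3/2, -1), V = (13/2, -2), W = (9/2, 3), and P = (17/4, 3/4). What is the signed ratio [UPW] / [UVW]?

[UVW] = ½·((3/2)·(-2−3) + (13/2)·(3−(-1)) + (9/2)·(-1−(-2))) = ½·(-15/2 + 26 + 9/2) = 23/2.
[UPW] = ½·((3/2)·(3/4−3) + (17/4)·(3−(-1)) + (9/2)·(-1−(3/4))) = ½·(-27/8 + 17 − 63/8) = 23/8, so the ratio is (23/8)/(23/2) = 1/4.

1/4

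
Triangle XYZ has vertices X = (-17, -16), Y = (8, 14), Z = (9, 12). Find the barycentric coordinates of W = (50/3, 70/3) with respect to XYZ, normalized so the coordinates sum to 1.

Signed area of the reference triangle: [XYZ] = ½·((-17)·(14−12) + 8·(12−(-16)) + 9·(-16−14)) = ½·(-34 + 224 − 270) = -40.
[WYZ] = ½·((50/3)·(14−12) + 8·(12−(70/3)) + 9·(70/3−14)) = ½·(100/3 − 272/3 + 84) = 40/3, so the X-coordinate is (40/3)/(-40) = -1/3.
[XWZ] = ½·((-17)·(70/3−12) + (50/3)·(12−(-16)) + 9·(-16−(70/3))) = ½·(-578/3 + 1400/3 − 354) = -40, so the Y-coordinate is 1.
[XYW] = ½·((-17)·(14−(70/3)) + 8·(70/3−(-16)) + (50/3)·(-16−14)) = ½·(476/3 + 944/3 − 500) = -40/3, so the Z-coordinate is 1/3.
Check: -1/3 + 1 + 1/3 = 1.

(-1/3, 1, 1/3)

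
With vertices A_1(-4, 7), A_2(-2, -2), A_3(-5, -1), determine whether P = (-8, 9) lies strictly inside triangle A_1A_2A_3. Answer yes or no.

no

Barycentric coordinates of P: (27/25, -34/25, 32/25).
The three coordinates are positive, negative, positive; a point is interior exactly when all three are positive.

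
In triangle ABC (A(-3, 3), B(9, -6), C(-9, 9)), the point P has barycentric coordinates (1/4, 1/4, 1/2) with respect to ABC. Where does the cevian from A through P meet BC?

(-3, 4)

Line AP meets BC where the A-coordinate vanishes; zeroing P's A-weight and renormalizing leaves B, C-weights 1/4 : 1/2 → (1/3, 2/3).
So Q = (1/3)·B + (2/3)·C = (-3, 4).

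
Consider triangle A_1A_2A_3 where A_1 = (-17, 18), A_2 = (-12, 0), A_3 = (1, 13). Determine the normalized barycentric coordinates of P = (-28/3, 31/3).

(1/3, 1/3, 1/3)

Signed area of the reference triangle: [A_1A_2A_3] = ½·((-17)·(0−13) + (-12)·(13−18) + 1·(18−0)) = ½·(221 + 60 + 18) = 299/2.
[PA_2A_3] = ½·((-28/3)·(0−13) + (-12)·(13−(31/3)) + 1·(31/3−0)) = ½·(364/3 − 32 + 31/3) = 299/6, so the A_1-coordinate is (299/6)/(299/2) = 1/3.
[A_1PA_3] = ½·((-17)·(31/3−13) + (-28/3)·(13−18) + 1·(18−(31/3))) = ½·(136/3 + 140/3 + 23/3) = 299/6, so the A_2-coordinate is 1/3.
[A_1A_2P] = ½·((-17)·(0−(31/3)) + (-12)·(31/3−18) + (-28/3)·(18−0)) = ½·(527/3 + 92 − 168) = 299/6, so the A_3-coordinate is 1/3.
Check: 1/3 + 1/3 + 1/3 = 1.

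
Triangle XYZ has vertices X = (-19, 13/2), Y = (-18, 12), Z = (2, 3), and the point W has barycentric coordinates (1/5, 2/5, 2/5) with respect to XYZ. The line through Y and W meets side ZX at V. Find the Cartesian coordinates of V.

Line YW meets ZX where the Y-coordinate vanishes; zeroing W's Y-weight and renormalizing leaves Z, X-weights 2/5 : 1/5 → (2/3, 1/3).
So V = (2/3)·Z + (1/3)·X = (-5, 25/6).

(-5, 25/6)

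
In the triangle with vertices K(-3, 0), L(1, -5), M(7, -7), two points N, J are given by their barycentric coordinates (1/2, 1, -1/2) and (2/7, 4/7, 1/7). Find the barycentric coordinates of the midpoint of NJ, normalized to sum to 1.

Since both coordinate triples sum to 1, the midpoint's barycentrics are the componentwise average.
(1/2+2/7)/2 = 11/28; similarly 11/14 and -5/28.

(11/28, 11/14, -5/28)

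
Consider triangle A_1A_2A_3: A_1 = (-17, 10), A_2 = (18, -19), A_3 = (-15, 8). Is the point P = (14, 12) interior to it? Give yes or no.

no

Barycentric coordinates of P: (305/4, 11/2, -323/4).
The three coordinates are positive, positive, negative; a point is interior exactly when all three are positive.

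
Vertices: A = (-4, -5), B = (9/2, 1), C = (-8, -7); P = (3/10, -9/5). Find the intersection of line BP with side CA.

Barycentric coordinates of P with respect to ABC: (1/5, 3/5, 1/5).
On side CA the B-coordinate is zero; dropping P's B-weight 3/5 and renormalizing the remaining 1/5 : 1/5 gives weights 1/2, 1/2 on C, A.
Q = (1/2)·(-8, -7) + (1/2)·(-4, -5) = (-6, -6).

(-6, -6)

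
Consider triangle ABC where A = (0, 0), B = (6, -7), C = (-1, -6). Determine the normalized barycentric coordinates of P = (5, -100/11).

(-4/11, 10/11, 5/11)

Signed area of the reference triangle: [ABC] = ½·(0·(-7−(-6)) + 6·(-6−0) + (-1)·(0−(-7))) = ½·(0 − 36 − 7) = -43/2.
[PBC] = ½·(5·(-7−(-6)) + 6·(-6−(-100/11)) + (-1)·(-100/11−(-7))) = ½·(-5 + 204/11 + 23/11) = 86/11, so the A-coordinate is (86/11)/(-43/2) = -4/11.
[APC] = ½·(0·(-100/11−(-6)) + 5·(-6−0) + (-1)·(0−(-100/11))) = ½·(0 − 30 − 100/11) = -215/11, so the B-coordinate is 10/11.
[ABP] = ½·(0·(-7−(-100/11)) + 6·(-100/11−0) + 5·(0−(-7))) = ½·(0 − 600/11 + 35) = -215/22, so the C-coordinate is 5/11.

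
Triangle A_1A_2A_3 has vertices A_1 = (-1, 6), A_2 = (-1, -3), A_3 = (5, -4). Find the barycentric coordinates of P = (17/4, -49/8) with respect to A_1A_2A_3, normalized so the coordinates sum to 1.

Signed area of the reference triangle: [A_1A_2A_3] = ½·((-1)·(-3−(-4)) + (-1)·(-4−6) + 5·(6−(-3))) = ½·(-1 + 10 + 45) = 27.
[PA_2A_3] = ½·((17/4)·(-3−(-4)) + (-1)·(-4−(-49/8)) + 5·(-49/8−(-3))) = ½·(17/4 − 17/8 − 125/8) = -27/4, so the A_1-coordinate is (-27/4)/27 = -1/4.
[A_1PA_3] = ½·((-1)·(-49/8−(-4)) + (17/4)·(-4−6) + 5·(6−(-49/8))) = ½·(17/8 − 85/2 + 485/8) = 81/8, so the A_2-coordinate is 3/8.
[A_1A_2P] = ½·((-1)·(-3−(-49/8)) + (-1)·(-49/8−6) + (17/4)·(6−(-3))) = ½·(-25/8 + 97/8 + 153/4) = 189/8, so the A_3-coordinate is 7/8.
Check: -1/4 + 3/8 + 7/8 = 1.

(-1/4, 3/8, 7/8)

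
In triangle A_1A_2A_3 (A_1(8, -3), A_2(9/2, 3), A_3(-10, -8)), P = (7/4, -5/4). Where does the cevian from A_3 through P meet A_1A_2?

Barycentric coordinates of P with respect to A_1A_2A_3: (1/4, 1/2, 1/4).
On side A_1A_2 the A_3-coordinate is zero; dropping P's A_3-weight 1/4 and renormalizing the remaining 1/4 : 1/2 gives weights 1/3, 2/3 on A_1, A_2.
Q = (1/3)·(8, -3) + (2/3)·(9/2, 3) = (17/3, 1).

(17/3, 1)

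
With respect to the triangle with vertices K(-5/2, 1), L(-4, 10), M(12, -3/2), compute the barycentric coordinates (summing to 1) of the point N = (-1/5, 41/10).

Signed area of the reference triangle: [KLM] = ½·((-5/2)·(10−(-3/2)) + (-4)·(-3/2−1) + 12·(1−10)) = ½·(-115/4 + 10 − 108) = -507/8.
[NLM] = ½·((-1/5)·(10−(-3/2)) + (-4)·(-3/2−(41/10)) + 12·(41/10−10)) = ½·(-23/10 + 112/5 − 354/5) = -507/20, so the K-coordinate is (-507/20)/(-507/8) = 2/5.
[KNM] = ½·((-5/2)·(41/10−(-3/2)) + (-1/5)·(-3/2−1) + 12·(1−(41/10))) = ½·(-14 + 1/2 − 186/5) = -507/20, so the L-coordinate is 2/5.
[KLN] = ½·((-5/2)·(10−(41/10)) + (-4)·(41/10−1) + (-1/5)·(1−10)) = ½·(-59/4 − 62/5 + 9/5) = -507/40, so the M-coordinate is 1/5.

(2/5, 2/5, 1/5)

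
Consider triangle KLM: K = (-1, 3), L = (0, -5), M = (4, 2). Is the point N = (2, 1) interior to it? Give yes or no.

Barycentric coordinates of N: (10/39, 7/39, 22/39).
The three coordinates are positive, positive, positive; a point is interior exactly when all three are positive.

yes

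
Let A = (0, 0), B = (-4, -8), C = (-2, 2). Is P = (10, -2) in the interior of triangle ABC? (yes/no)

Barycentric coordinates of P: (16/3, -2/3, -11/3).
The three coordinates are positive, negative, negative; a point is interior exactly when all three are positive.

no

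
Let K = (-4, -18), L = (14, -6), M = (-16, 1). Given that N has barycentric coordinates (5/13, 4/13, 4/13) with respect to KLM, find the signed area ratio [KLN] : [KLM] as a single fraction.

The signed ratio [KLN]/[KLM] equals the barycentric coordinate of N at vertex M, which is 4/13.

4/13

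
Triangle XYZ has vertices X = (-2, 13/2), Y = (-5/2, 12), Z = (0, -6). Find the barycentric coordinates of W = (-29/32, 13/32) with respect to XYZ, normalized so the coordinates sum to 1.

Signed area of the reference triangle: [XYZ] = ½·((-2)·(12−(-6)) + (-5/2)·(-6−(13/2)) + 0·(13/2−12)) = ½·(-36 + 125/4 + 0) = -19/8.
[WYZ] = ½·((-29/32)·(12−(-6)) + (-5/2)·(-6−(13/32)) + 0·(13/32−12)) = ½·(-261/16 + 1025/64 + 0) = -19/128, so the X-coordinate is (-19/128)/(-19/8) = 1/16.
[XWZ] = ½·((-2)·(13/32−(-6)) + (-29/32)·(-6−(13/2)) + 0·(13/2−(13/32))) = ½·(-205/16 + 725/64 + 0) = -95/128, so the Y-coordinate is 5/16.
[XYW] = ½·((-2)·(12−(13/32)) + (-5/2)·(13/32−(13/2)) + (-29/32)·(13/2−12)) = ½·(-371/16 + 975/64 + 319/64) = -95/64, so the Z-coordinate is 5/8.
Check: 1/16 + 5/16 + 5/8 = 1.

(1/16, 5/16, 5/8)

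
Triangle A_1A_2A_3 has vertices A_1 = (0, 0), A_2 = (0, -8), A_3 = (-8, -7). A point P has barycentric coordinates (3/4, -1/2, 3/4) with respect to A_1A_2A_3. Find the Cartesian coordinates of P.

(-6, -5/4)

P = (3/4)·A_1 + (-1/2)·A_2 + (3/4)·A_3.
x-coordinate: (3/4)·0 + (-1/2)·0 + (3/4)·(-8) = -6.
y-coordinate: (3/4)·0 + (-1/2)·(-8) + (3/4)·(-7) = -5/4.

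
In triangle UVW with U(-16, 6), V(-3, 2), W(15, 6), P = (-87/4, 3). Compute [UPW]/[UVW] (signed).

[UVW] = ½·((-16)·(2−6) + (-3)·(6−6) + 15·(6−2)) = ½·(64 + 0 + 60) = 62.
[UPW] = ½·((-16)·(3−6) + (-87/4)·(6−6) + 15·(6−3)) = ½·(48 + 0 + 45) = 93/2, so the ratio is (93/2)/62 = 3/4.

3/4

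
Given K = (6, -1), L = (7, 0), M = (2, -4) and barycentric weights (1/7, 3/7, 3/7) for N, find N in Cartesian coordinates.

(33/7, -13/7)

N = (1/7)·K + (3/7)·L + (3/7)·M.
x-coordinate: (1/7)·6 + (3/7)·7 + (3/7)·2 = 33/7.
y-coordinate: (1/7)·(-1) + (3/7)·0 + (3/7)·(-4) = -13/7.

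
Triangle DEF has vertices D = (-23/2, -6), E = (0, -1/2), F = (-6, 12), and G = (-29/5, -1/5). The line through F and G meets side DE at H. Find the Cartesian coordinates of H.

Barycentric coordinates of G with respect to DEF: (2/5, 2/5, 1/5).
On side DE the F-coordinate is zero; dropping G's F-weight 1/5 and renormalizing the remaining 2/5 : 2/5 gives weights 1/2, 1/2 on D, E.
H = (1/2)·(-23/2, -6) + (1/2)·(0, -1/2) = (-23/4, -13/4).

(-23/4, -13/4)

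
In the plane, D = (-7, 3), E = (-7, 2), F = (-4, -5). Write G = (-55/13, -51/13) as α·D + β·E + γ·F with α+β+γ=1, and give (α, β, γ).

Signed area of the reference triangle: [DEF] = ½·((-7)·(2−(-5)) + (-7)·(-5−3) + (-4)·(3−2)) = ½·(-49 + 56 − 4) = 3/2.
[GEF] = ½·((-55/13)·(2−(-5)) + (-7)·(-5−(-51/13)) + (-4)·(-51/13−2)) = ½·(-385/13 + 98/13 + 308/13) = 21/26, so the D-coordinate is (21/26)/(3/2) = 7/13.
[DGF] = ½·((-7)·(-51/13−(-5)) + (-55/13)·(-5−3) + (-4)·(3−(-51/13))) = ½·(-98/13 + 440/13 − 360/13) = -9/13, so the E-coordinate is -6/13.
[DEG] = ½·((-7)·(2−(-51/13)) + (-7)·(-51/13−3) + (-55/13)·(3−2)) = ½·(-539/13 + 630/13 − 55/13) = 18/13, so the F-coordinate is 12/13.

(7/13, -6/13, 12/13)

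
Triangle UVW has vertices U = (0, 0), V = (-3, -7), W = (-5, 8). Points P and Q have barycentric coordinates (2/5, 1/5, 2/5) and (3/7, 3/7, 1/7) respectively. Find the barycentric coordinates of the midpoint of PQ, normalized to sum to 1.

(29/70, 11/35, 19/70)

Since both coordinate triples sum to 1, the midpoint's barycentrics are the componentwise average.
(2/5+3/7)/2 = 29/70; similarly 11/35 and 19/70.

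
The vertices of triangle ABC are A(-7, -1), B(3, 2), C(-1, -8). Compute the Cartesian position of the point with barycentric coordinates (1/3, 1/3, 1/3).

(-5/3, -7/3)

P = (1/3)·A + (1/3)·B + (1/3)·C.
x-coordinate: (1/3)·(-7) + (1/3)·3 + (1/3)·(-1) = -5/3.
y-coordinate: (1/3)·(-1) + (1/3)·2 + (1/3)·(-8) = -7/3.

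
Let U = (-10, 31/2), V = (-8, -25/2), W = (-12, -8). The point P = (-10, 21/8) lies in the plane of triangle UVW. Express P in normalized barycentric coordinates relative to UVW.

(1/2, 1/4, 1/4)

Signed area of the reference triangle: [UVW] = ½·((-10)·(-25/2−(-8)) + (-8)·(-8−(31/2)) + (-12)·(31/2−(-25/2))) = ½·(45 + 188 − 336) = -103/2.
[PVW] = ½·((-10)·(-25/2−(-8)) + (-8)·(-8−(21/8)) + (-12)·(21/8−(-25/2))) = ½·(45 + 85 − 363/2) = -103/4, so the U-coordinate is (-103/4)/(-103/2) = 1/2.
[UPW] = ½·((-10)·(21/8−(-8)) + (-10)·(-8−(31/2)) + (-12)·(31/2−(21/8))) = ½·(-425/4 + 235 − 309/2) = -103/8, so the V-coordinate is 1/4.
[UVP] = ½·((-10)·(-25/2−(21/8)) + (-8)·(21/8−(31/2)) + (-10)·(31/2−(-25/2))) = ½·(605/4 + 103 − 280) = -103/8, so the W-coordinate is 1/4.
Check: 1/2 + 1/4 + 1/4 = 1.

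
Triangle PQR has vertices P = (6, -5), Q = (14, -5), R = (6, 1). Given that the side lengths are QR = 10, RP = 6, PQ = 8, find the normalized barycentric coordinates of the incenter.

The incenter has barycentric coordinates proportional to the opposite side lengths: (10 : 6 : 8).
Normalizing by 10+6+8 = 24 gives (5/12, 1/4, 1/3).

(5/12, 1/4, 1/3)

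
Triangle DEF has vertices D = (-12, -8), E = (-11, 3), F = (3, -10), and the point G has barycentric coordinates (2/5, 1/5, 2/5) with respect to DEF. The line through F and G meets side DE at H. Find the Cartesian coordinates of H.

(-35/3, -13/3)

Line FG meets DE where the F-coordinate vanishes; zeroing G's F-weight and renormalizing leaves D, E-weights 2/5 : 1/5 → (2/3, 1/3).
So H = (2/3)·D + (1/3)·E = (-35/3, -13/3).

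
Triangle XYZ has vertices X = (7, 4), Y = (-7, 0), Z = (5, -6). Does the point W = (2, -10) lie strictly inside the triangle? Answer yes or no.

Barycentric coordinates of W: (-1/2, 1/6, 4/3).
The three coordinates are negative, positive, positive; a point is interior exactly when all three are positive.

no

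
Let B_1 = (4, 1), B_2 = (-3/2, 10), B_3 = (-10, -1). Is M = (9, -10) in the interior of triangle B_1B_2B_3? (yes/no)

no

Barycentric coordinates of M: (571/274, -164/137, 31/274).
The three coordinates are positive, negative, positive; a point is interior exactly when all three are positive.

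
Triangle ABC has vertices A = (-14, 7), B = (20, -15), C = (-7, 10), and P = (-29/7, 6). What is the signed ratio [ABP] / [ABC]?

[ABC] = ½·((-14)·(-15−10) + 20·(10−7) + (-7)·(7−(-15))) = ½·(350 + 60 − 154) = 128.
[ABP] = ½·((-14)·(-15−6) + 20·(6−7) + (-29/7)·(7−(-15))) = ½·(294 − 20 − 638/7) = 640/7, so the ratio is (640/7)/128 = 5/7.

5/7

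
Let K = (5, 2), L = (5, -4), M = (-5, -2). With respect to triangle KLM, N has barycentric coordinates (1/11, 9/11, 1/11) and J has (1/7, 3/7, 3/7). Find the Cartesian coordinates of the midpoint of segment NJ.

Barycentric coordinates of the midpoint are the average: (9/77, 48/77, 20/77).
Converting: (9/77)·K + (48/77)·L + (20/77)·M = (185/77, -214/77).

(185/77, -214/77)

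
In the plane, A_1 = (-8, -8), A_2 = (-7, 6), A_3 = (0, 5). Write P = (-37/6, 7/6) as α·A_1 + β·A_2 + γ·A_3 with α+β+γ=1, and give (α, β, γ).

(1/3, 1/2, 1/6)

Signed area of the reference triangle: [A_1A_2A_3] = ½·((-8)·(6−5) + (-7)·(5−(-8)) + 0·(-8−6)) = ½·(-8 − 91 + 0) = -99/2.
[PA_2A_3] = ½·((-37/6)·(6−5) + (-7)·(5−(7/6)) + 0·(7/6−6)) = ½·(-37/6 − 161/6 + 0) = -33/2, so the A_1-coordinate is (-33/2)/(-99/2) = 1/3.
[A_1PA_3] = ½·((-8)·(7/6−5) + (-37/6)·(5−(-8)) + 0·(-8−(7/6))) = ½·(92/3 − 481/6 + 0) = -99/4, so the A_2-coordinate is 1/2.
[A_1A_2P] = ½·((-8)·(6−(7/6)) + (-7)·(7/6−(-8)) + (-37/6)·(-8−6)) = ½·(-116/3 − 385/6 + 259/3) = -33/4, so the A_3-coordinate is 1/6.
Check: 1/3 + 1/2 + 1/6 = 1.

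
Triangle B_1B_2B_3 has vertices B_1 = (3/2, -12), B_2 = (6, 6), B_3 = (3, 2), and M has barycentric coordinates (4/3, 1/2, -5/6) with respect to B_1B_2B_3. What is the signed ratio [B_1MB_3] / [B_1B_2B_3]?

The signed ratio [B_1MB_3]/[B_1B_2B_3] equals the barycentric coordinate of M at vertex B_2, which is 1/2.

1/2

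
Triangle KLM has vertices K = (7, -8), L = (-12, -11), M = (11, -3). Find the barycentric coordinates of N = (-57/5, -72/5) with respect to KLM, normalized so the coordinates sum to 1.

Signed area of the reference triangle: [KLM] = ½·(7·(-11−(-3)) + (-12)·(-3−(-8)) + 11·(-8−(-11))) = ½·(-56 − 60 + 33) = -83/2.
[NLM] = ½·((-57/5)·(-11−(-3)) + (-12)·(-3−(-72/5)) + 11·(-72/5−(-11))) = ½·(456/5 − 684/5 − 187/5) = -83/2, so the K-coordinate is (-83/2)/(-83/2) = 1.
[KNM] = ½·(7·(-72/5−(-3)) + (-57/5)·(-3−(-8)) + 11·(-8−(-72/5))) = ½·(-399/5 − 57 + 352/5) = -166/5, so the L-coordinate is 4/5.
[KLN] = ½·(7·(-11−(-72/5)) + (-12)·(-72/5−(-8)) + (-57/5)·(-8−(-11))) = ½·(119/5 + 384/5 − 171/5) = 166/5, so the M-coordinate is -4/5.
Check: 1 + 4/5 − 4/5 = 1.

(1, 4/5, -4/5)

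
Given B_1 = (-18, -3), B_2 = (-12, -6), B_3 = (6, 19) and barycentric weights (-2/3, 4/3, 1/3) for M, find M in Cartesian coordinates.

M = (-2/3)·B_1 + (4/3)·B_2 + (1/3)·B_3.
x-coordinate: (-2/3)·(-18) + (4/3)·(-12) + (1/3)·6 = -2.
y-coordinate: (-2/3)·(-3) + (4/3)·(-6) + (1/3)·19 = 1/3.

(-2, 1/3)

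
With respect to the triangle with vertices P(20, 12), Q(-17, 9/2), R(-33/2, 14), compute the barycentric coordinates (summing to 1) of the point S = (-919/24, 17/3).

(-7/12, 1, 7/12)

Signed area of the reference triangle: [PQR] = ½·(20·(9/2−14) + (-17)·(14−12) + (-33/2)·(12−(9/2))) = ½·(-190 − 34 − 495/4) = -1391/8.
[SQR] = ½·((-919/24)·(9/2−14) + (-17)·(14−(17/3)) + (-33/2)·(17/3−(9/2))) = ½·(17461/48 − 425/3 − 77/4) = 9737/96, so the P-coordinate is (9737/96)/(-1391/8) = -7/12.
[PSR] = ½·(20·(17/3−14) + (-919/24)·(14−12) + (-33/2)·(12−(17/3))) = ½·(-500/3 − 919/12 − 209/2) = -1391/8, so the Q-coordinate is 1.
[PQS] = ½·(20·(9/2−(17/3)) + (-17)·(17/3−12) + (-919/24)·(12−(9/2))) = ½·(-70/3 + 323/3 − 4595/16) = -9737/96, so the R-coordinate is 7/12.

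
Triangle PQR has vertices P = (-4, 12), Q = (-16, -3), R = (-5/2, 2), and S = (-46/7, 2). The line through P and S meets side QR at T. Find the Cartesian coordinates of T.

(-7, 1/3)

Barycentric coordinates of S with respect to PQR: (1/7, 2/7, 4/7).
On side QR the P-coordinate is zero; dropping S's P-weight 1/7 and renormalizing the remaining 2/7 : 4/7 gives weights 1/3, 2/3 on Q, R.
T = (1/3)·(-16, -3) + (2/3)·(-5/2, 2) = (-7, 1/3).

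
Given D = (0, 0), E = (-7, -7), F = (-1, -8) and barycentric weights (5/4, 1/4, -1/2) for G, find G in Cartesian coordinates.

G = (5/4)·D + (1/4)·E + (-1/2)·F.
x-coordinate: (5/4)·0 + (1/4)·(-7) + (-1/2)·(-1) = -5/4.
y-coordinate: (5/4)·0 + (1/4)·(-7) + (-1/2)·(-8) = 9/4.

(-5/4, 9/4)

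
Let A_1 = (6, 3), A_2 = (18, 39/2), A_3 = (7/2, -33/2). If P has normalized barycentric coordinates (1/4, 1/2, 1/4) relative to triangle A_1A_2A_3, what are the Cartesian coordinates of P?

(91/8, 51/8)

P = (1/4)·A_1 + (1/2)·A_2 + (1/4)·A_3.
x-coordinate: (1/4)·6 + (1/2)·18 + (1/4)·(7/2) = 91/8.
y-coordinate: (1/4)·3 + (1/2)·(39/2) + (1/4)·(-33/2) = 51/8.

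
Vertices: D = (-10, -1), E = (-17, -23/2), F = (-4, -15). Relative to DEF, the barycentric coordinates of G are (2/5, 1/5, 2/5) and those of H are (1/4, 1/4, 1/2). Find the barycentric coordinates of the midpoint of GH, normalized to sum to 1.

Since both coordinate triples sum to 1, the midpoint's barycentrics are the componentwise average.
(2/5+1/4)/2 = 13/40; similarly 9/40 and 9/20.

(13/40, 9/40, 9/20)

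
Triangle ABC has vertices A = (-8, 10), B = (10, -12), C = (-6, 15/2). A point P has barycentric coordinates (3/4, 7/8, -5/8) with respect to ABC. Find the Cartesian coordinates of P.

P = (3/4)·A + (7/8)·B + (-5/8)·C.
x-coordinate: (3/4)·(-8) + (7/8)·10 + (-5/8)·(-6) = 13/2.
y-coordinate: (3/4)·10 + (7/8)·(-12) + (-5/8)·(15/2) = -123/16.

(13/2, -123/16)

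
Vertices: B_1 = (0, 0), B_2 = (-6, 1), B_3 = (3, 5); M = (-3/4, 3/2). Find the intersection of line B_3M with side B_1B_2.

Barycentric coordinates of M with respect to B_1B_2B_3: (1/2, 1/4, 1/4).
On side B_1B_2 the B_3-coordinate is zero; dropping M's B_3-weight 1/4 and renormalizing the remaining 1/2 : 1/4 gives weights 2/3, 1/3 on B_1, B_2.
N = (2/3)·(0, 0) + (1/3)·(-6, 1) = (-2, 1/3).

(-2, 1/3)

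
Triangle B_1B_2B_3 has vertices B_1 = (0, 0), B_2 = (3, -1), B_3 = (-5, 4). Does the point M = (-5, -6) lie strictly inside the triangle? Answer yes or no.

no

Barycentric coordinates of M: (80/7, -50/7, -23/7).
The three coordinates are positive, negative, negative; a point is interior exactly when all three are positive.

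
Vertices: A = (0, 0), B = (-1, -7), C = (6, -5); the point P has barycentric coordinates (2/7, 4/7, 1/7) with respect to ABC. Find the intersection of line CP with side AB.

Line CP meets AB where the C-coordinate vanishes; zeroing P's C-weight and renormalizing leaves A, B-weights 2/7 : 4/7 → (1/3, 2/3).
So Q = (1/3)·A + (2/3)·B = (-2/3, -14/3).

(-2/3, -14/3)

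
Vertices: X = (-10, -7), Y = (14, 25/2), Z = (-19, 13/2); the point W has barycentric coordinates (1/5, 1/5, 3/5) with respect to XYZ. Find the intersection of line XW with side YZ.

Line XW meets YZ where the X-coordinate vanishes; zeroing W's X-weight and renormalizing leaves Y, Z-weights 1/5 : 3/5 → (1/4, 3/4).
So V = (1/4)·Y + (3/4)·Z = (-43/4, 8).

(-43/4, 8)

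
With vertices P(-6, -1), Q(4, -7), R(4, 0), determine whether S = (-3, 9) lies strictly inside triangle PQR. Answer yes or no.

no

Barycentric coordinates of S: (7/10, -97/70, 59/35).
The three coordinates are positive, negative, positive; a point is interior exactly when all three are positive.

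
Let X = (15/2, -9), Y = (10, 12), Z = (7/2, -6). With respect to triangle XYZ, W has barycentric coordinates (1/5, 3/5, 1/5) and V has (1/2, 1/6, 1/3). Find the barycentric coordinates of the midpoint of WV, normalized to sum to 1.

(7/20, 23/60, 4/15)

Since both coordinate triples sum to 1, the midpoint's barycentrics are the componentwise average.
(1/5+1/2)/2 = 7/20; similarly 23/60 and 4/15.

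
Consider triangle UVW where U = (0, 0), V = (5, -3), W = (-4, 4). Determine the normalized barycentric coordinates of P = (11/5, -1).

Signed area of the reference triangle: [UVW] = ½·(0·(-3−4) + 5·(4−0) + (-4)·(0−(-3))) = ½·(0 + 20 − 12) = 4.
[PVW] = ½·((11/5)·(-3−4) + 5·(4−(-1)) + (-4)·(-1−(-3))) = ½·(-77/5 + 25 − 8) = 4/5, so the U-coordinate is (4/5)/4 = 1/5.
[UPW] = ½·(0·(-1−4) + (11/5)·(4−0) + (-4)·(0−(-1))) = ½·(0 + 44/5 − 4) = 12/5, so the V-coordinate is 3/5.
[UVP] = ½·(0·(-3−(-1)) + 5·(-1−0) + (11/5)·(0−(-3))) = ½·(0 − 5 + 33/5) = 4/5, so the W-coordinate is 1/5.
Check: 1/5 + 3/5 + 1/5 = 1.

(1/5, 3/5, 1/5)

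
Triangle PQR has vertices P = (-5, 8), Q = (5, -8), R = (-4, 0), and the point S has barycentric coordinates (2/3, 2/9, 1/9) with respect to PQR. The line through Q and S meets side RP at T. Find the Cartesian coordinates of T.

(-34/7, 48/7)

Line QS meets RP where the Q-coordinate vanishes; zeroing S's Q-weight and renormalizing leaves R, P-weights 1/9 : 2/3 → (1/7, 6/7).
So T = (1/7)·R + (6/7)·P = (-34/7, 48/7).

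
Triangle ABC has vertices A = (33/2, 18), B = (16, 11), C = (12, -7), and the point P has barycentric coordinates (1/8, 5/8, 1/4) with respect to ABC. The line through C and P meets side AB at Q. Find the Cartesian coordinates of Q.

Line CP meets AB where the C-coordinate vanishes; zeroing P's C-weight and renormalizing leaves A, B-weights 1/8 : 5/8 → (1/6, 5/6).
So Q = (1/6)·A + (5/6)·B = (193/12, 73/6).

(193/12, 73/6)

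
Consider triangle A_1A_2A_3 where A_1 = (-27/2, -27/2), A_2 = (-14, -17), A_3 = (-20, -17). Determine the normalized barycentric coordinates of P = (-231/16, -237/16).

Signed area of the reference triangle: [A_1A_2A_3] = ½·((-27/2)·(-17−(-17)) + (-14)·(-17−(-27/2)) + (-20)·(-27/2−(-17))) = ½·(0 + 49 − 70) = -21/2.
[PA_2A_3] = ½·((-231/16)·(-17−(-17)) + (-14)·(-17−(-237/16)) + (-20)·(-237/16−(-17))) = ½·(0 + 245/8 − 175/4) = -105/16, so the A_1-coordinate is (-105/16)/(-21/2) = 5/8.
[A_1PA_3] = ½·((-27/2)·(-237/16−(-17)) + (-231/16)·(-17−(-27/2)) + (-20)·(-27/2−(-237/16))) = ½·(-945/32 + 1617/32 − 105/4) = -21/8, so the A_2-coordinate is 1/4.
[A_1A_2P] = ½·((-27/2)·(-17−(-237/16)) + (-14)·(-237/16−(-27/2)) + (-231/16)·(-27/2−(-17))) = ½·(945/32 + 147/8 − 1617/32) = -21/16, so the A_3-coordinate is 1/8.

(5/8, 1/4, 1/8)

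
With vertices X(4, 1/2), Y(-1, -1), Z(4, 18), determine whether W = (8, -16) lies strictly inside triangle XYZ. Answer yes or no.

Barycentric coordinates of W: (492/175, -4/5, -177/175).
The three coordinates are positive, negative, negative; a point is interior exactly when all three are positive.

no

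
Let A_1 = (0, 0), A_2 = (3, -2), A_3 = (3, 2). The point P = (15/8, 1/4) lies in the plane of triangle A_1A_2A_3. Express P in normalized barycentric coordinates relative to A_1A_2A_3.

(3/8, 1/4, 3/8)

Signed area of the reference triangle: [A_1A_2A_3] = ½·(0·(-2−2) + 3·(2−0) + 3·(0−(-2))) = ½·(0 + 6 + 6) = 6.
[PA_2A_3] = ½·((15/8)·(-2−2) + 3·(2−(1/4)) + 3·(1/4−(-2))) = ½·(-15/2 + 21/4 + 27/4) = 9/4, so the A_1-coordinate is (9/4)/6 = 3/8.
[A_1PA_3] = ½·(0·(1/4−2) + (15/8)·(2−0) + 3·(0−(1/4))) = ½·(0 + 15/4 − 3/4) = 3/2, so the A_2-coordinate is 1/4.
[A_1A_2P] = ½·(0·(-2−(1/4)) + 3·(1/4−0) + (15/8)·(0−(-2))) = ½·(0 + 3/4 + 15/4) = 9/4, so the A_3-coordinate is 3/8.
Check: 3/8 + 1/4 + 3/8 = 1.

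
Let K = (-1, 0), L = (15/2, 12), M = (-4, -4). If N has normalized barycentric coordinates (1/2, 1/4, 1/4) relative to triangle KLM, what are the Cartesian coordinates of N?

N = (1/2)·K + (1/4)·L + (1/4)·M.
x-coordinate: (1/2)·(-1) + (1/4)·(15/2) + (1/4)·(-4) = 3/8.
y-coordinate: (1/2)·0 + (1/4)·12 + (1/4)·(-4) = 2.

(3/8, 2)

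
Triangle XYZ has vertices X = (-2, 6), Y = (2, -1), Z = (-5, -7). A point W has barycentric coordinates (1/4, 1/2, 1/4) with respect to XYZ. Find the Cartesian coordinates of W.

W = (1/4)·X + (1/2)·Y + (1/4)·Z.
x-coordinate: (1/4)·(-2) + (1/2)·2 + (1/4)·(-5) = -3/4.
y-coordinate: (1/4)·6 + (1/2)·(-1) + (1/4)·(-7) = -3/4.

(-3/4, -3/4)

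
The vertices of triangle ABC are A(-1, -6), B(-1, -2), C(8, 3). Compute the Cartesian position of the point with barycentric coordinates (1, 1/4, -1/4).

(-13/4, -29/4)

P = 1·A + (1/4)·B + (-1/4)·C.
x-coordinate: 1·(-1) + (1/4)·(-1) + (-1/4)·8 = -13/4.
y-coordinate: 1·(-6) + (1/4)·(-2) + (-1/4)·3 = -29/4.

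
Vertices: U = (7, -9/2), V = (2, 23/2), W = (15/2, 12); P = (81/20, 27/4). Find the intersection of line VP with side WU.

(57/8, -3/8)

Barycentric coordinates of P with respect to UVW: (3/10, 3/5, 1/10).
On side WU the V-coordinate is zero; dropping P's V-weight 3/5 and renormalizing the remaining 1/10 : 3/10 gives weights 1/4, 3/4 on W, U.
Q = (1/4)·(15/2, 12) + (3/4)·(7, -9/2) = (57/8, -3/8).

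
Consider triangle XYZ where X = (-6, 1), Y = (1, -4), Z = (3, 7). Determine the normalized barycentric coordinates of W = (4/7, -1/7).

(1/7, 4/7, 2/7)

Signed area of the reference triangle: [XYZ] = ½·((-6)·(-4−7) + 1·(7−1) + 3·(1−(-4))) = ½·(66 + 6 + 15) = 87/2.
[WYZ] = ½·((4/7)·(-4−7) + 1·(7−(-1/7)) + 3·(-1/7−(-4))) = ½·(-44/7 + 50/7 + 81/7) = 87/14, so the X-coordinate is (87/14)/(87/2) = 1/7.
[XWZ] = ½·((-6)·(-1/7−7) + (4/7)·(7−1) + 3·(1−(-1/7))) = ½·(300/7 + 24/7 + 24/7) = 174/7, so the Y-coordinate is 4/7.
[XYW] = ½·((-6)·(-4−(-1/7)) + 1·(-1/7−1) + (4/7)·(1−(-4))) = ½·(162/7 − 8/7 + 20/7) = 87/7, so the Z-coordinate is 2/7.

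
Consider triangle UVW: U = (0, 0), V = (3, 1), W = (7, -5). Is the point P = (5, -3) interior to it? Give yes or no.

yes

Barycentric coordinates of P: (2/11, 2/11, 7/11).
The three coordinates are positive, positive, positive; a point is interior exactly when all three are positive.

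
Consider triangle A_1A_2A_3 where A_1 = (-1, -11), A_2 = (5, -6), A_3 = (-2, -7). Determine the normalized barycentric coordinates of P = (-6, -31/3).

Signed area of the reference triangle: [A_1A_2A_3] = ½·((-1)·(-6−(-7)) + 5·(-7−(-11)) + (-2)·(-11−(-6))) = ½·(-1 + 20 + 10) = 29/2.
[PA_2A_3] = ½·((-6)·(-6−(-7)) + 5·(-7−(-31/3)) + (-2)·(-31/3−(-6))) = ½·(-6 + 50/3 + 26/3) = 29/3, so the A_1-coordinate is (29/3)/(29/2) = 2/3.
[A_1PA_3] = ½·((-1)·(-31/3−(-7)) + (-6)·(-7−(-11)) + (-2)·(-11−(-31/3))) = ½·(10/3 − 24 + 4/3) = -29/3, so the A_2-coordinate is -2/3.
[A_1A_2P] = ½·((-1)·(-6−(-31/3)) + 5·(-31/3−(-11)) + (-6)·(-11−(-6))) = ½·(-13/3 + 10/3 + 30) = 29/2, so the A_3-coordinate is 1.
Check: 2/3 − 2/3 + 1 = 1.

(2/3, -2/3, 1)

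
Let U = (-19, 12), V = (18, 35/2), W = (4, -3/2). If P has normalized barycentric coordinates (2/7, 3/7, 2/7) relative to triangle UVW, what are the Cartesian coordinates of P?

P = (2/7)·U + (3/7)·V + (2/7)·W.
x-coordinate: (2/7)·(-19) + (3/7)·18 + (2/7)·4 = 24/7.
y-coordinate: (2/7)·12 + (3/7)·(35/2) + (2/7)·(-3/2) = 21/2.

(24/7, 21/2)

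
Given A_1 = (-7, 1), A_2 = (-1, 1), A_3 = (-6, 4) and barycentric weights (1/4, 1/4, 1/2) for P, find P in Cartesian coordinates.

P = (1/4)·A_1 + (1/4)·A_2 + (1/2)·A_3.
x-coordinate: (1/4)·(-7) + (1/4)·(-1) + (1/2)·(-6) = -5.
y-coordinate: (1/4)·1 + (1/4)·1 + (1/2)·4 = 5/2.

(-5, 5/2)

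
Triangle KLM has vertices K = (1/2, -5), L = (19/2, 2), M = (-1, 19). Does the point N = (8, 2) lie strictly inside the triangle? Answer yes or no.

Barycentric coordinates of N: (17/151, 127/151, 7/151).
The three coordinates are positive, positive, positive; a point is interior exactly when all three are positive.

yes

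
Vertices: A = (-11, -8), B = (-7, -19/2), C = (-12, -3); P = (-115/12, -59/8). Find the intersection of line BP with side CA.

Barycentric coordinates of P with respect to ABC: (1/3, 5/12, 1/4).
On side CA the B-coordinate is zero; dropping P's B-weight 5/12 and renormalizing the remaining 1/4 : 1/3 gives weights 3/7, 4/7 on C, A.
Q = (3/7)·(-12, -3) + (4/7)·(-11, -8) = (-80/7, -41/7).

(-80/7, -41/7)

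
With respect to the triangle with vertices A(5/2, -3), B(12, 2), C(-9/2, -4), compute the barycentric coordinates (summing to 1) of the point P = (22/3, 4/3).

Signed area of the reference triangle: [ABC] = ½·((5/2)·(2−(-4)) + 12·(-4−(-3)) + (-9/2)·(-3−2)) = ½·(15 − 12 + 45/2) = 51/4.
[PBC] = ½·((22/3)·(2−(-4)) + 12·(-4−(4/3)) + (-9/2)·(4/3−2)) = ½·(44 − 64 + 3) = -17/2, so the A-coordinate is (-17/2)/(51/4) = -2/3.
[APC] = ½·((5/2)·(4/3−(-4)) + (22/3)·(-4−(-3)) + (-9/2)·(-3−(4/3))) = ½·(40/3 − 22/3 + 39/2) = 51/4, so the B-coordinate is 1.
[ABP] = ½·((5/2)·(2−(4/3)) + 12·(4/3−(-3)) + (22/3)·(-3−2)) = ½·(5/3 + 52 − 110/3) = 17/2, so the C-coordinate is 2/3.

(-2/3, 1, 2/3)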